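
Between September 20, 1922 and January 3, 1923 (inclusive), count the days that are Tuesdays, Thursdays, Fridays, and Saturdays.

60

September 20, 1922 is a Wednesday.
That's 106 days from start to end, counting both.
106 = 7 × 15 + 1, so there are 15 full weeks plus 1 extra day.
Each full week contributes 4 days from the set (Tue, Thu, Fri, Sat): 15 × 4 = 60.
The 1 extra day is Wednesday — none qualify.
Total: 60 + 0 = 60.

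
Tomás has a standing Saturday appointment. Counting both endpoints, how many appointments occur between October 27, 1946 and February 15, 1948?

October 27, 1946 is a Sunday.
From October 27, 1946 to February 15, 1948 is 477 days inclusive.
477 = 7 × 68 + 1, so there are 68 full weeks plus 1 extra day.
Each full week contributes one Saturday: 68 so far.
The 1 extra day is Sun — none qualify.
Total: 68 + 0 = 68.

68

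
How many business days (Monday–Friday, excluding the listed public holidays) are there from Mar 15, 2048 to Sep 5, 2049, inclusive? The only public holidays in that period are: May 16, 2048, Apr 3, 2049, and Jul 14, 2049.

384 business days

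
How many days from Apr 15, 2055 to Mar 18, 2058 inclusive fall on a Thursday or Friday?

Apr 15, 2055 is a Thursday.
From Apr 15, 2055 to Mar 18, 2058 is 1069 days inclusive.
1069 = 7 × 152 + 5, so there are 152 full weeks plus 5 extra days.
Each full week contributes 2 days from the set (Thu, Fri): 152 × 2 = 304.
The 5 extra days are Thu, Fri, Sat, Sun, Mon — 2 of them qualify.
Total: 304 + 2 = 306.

306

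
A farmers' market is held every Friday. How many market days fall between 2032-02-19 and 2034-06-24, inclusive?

123 Fridays

2032-02-19 is a Thursday.
The range spans 857 days (inclusive of both endpoints).
857 = 7 × 122 + 3, so there are 122 full weeks plus 3 extra days.
Each full week contributes one Friday: 122 so far.
The 3 extra days are Thursday, Friday, Saturday — 1 of them qualifies.
Total: 122 + 1 = 123.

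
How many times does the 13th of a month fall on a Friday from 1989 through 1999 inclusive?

Friday-the-13ths by year:
1989: Jan, Oct
1990: Apr, Jul
1991: Sep, Dec
1992: Mar, Nov
1993: Aug
1994: May
1995: Jan, Oct
1996: Sep, Dec
1997: Jun
1998: Feb, Mar, Nov
1999: Aug

19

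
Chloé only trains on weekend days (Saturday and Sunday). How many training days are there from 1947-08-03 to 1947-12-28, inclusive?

43

1947-08-03 is a Sunday.
That's 148 days from start to end, counting both.
148 = 7 × 21 + 1, so there are 21 full weeks plus 1 extra day.
Each full week contributes 2 weekend days (Sat, Sun): 21 × 2 = 42.
The 1 extra day is Sun — 1 of them qualifies.
Total: 42 + 1 = 43.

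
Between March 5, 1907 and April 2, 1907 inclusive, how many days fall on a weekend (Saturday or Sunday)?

March 5, 1907 is a Tuesday.
The range spans 29 days (inclusive of both endpoints).
29 = 7 × 4 + 1, so there are 4 full weeks plus 1 extra day.
Each full week contributes 2 weekend days (Sat, Sun): 4 × 2 = 8.
The 1 extra day is Tuesday — none qualify.
Total: 8 + 0 = 8.

8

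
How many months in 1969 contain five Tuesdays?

4

A month has five Tuesdays exactly when Tuesday falls within its first (length − 28) days.
Jan: 31 days, starts Wed → 5 of Wed, Thu, Fri
Feb: 28 days, starts Sat → 5 of (none)
Mar: 31 days, starts Sat → 5 of Sat, Sun, Mon
Apr: 30 days, starts Tue → 5 of Tue, Wed ✓
May: 31 days, starts Thu → 5 of Thu, Fri, Sat
Jun: 30 days, starts Sun → 5 of Sun, Mon
Jul: 31 days, starts Tue → 5 of Tue, Wed, Thu ✓
Aug: 31 days, starts Fri → 5 of Fri, Sat, Sun
Sep: 30 days, starts Mon → 5 of Mon, Tue ✓
Oct: 31 days, starts Wed → 5 of Wed, Thu, Fri
Nov: 30 days, starts Sat → 5 of Sat, Sun
Dec: 31 days, starts Mon → 5 of Mon, Tue, Wed ✓
Months with five Tuesdays: Apr, Jul, Sep, Dec.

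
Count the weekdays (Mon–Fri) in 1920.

262

1 January 1920 is a Thursday.
The range spans 366 days (inclusive of both endpoints).
366 = 7 × 52 + 2, so there are 52 full weeks plus 2 extra days.
Each full week contributes 5 weekdays (Mon–Fri): 52 × 5 = 260.
The 2 extra days are Thu, Fri — 2 of them qualify.
Total: 260 + 2 = 262.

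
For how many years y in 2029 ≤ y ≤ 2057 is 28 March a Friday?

4

Day of week of March 28 in each year:
2029: Wed, 2030: Thu, 2031: Fri ✓, 2032: Sun, 2033: Mon, 2034: Tue, 2035: Wed, 2036: Fri ✓, 2037: Sat, 2038: Sun, 2039: Mon, 2040: Wed, 2041: Thu, 2042: Fri ✓, 2043: Sat, 2044: Mon, 2045: Tue, 2046: Wed, 2047: Thu, 2048: Sat, 2049: Sun, 2050: Mon, 2051: Tue, 2052: Thu, 2053: Fri ✓, 2054: Sat, 2055: Sun, 2056: Tue, 2057: Wed
Fridays: 2031, 2036, 2042, 2053.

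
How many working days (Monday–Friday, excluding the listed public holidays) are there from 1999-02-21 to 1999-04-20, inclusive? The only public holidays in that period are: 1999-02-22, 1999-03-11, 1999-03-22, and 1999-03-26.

38

1999-02-21 is a Sunday.
That's 59 days from start to end, counting both.
59 = 7 × 8 + 3, so there are 8 full weeks plus 3 extra days.
Each full week contributes 5 weekdays (Mon–Fri): 8 × 5 = 40.
The 3 extra days are Sunday, Monday, Tuesday — 2 of them qualify.
Total: 40 + 2 = 42.
Holidays: 1999-02-22 (Mon); 1999-03-11 (Thu); 1999-03-22 (Mon); 1999-03-26 (Fri).
All 4 holidays fall on weekdays, so subtract 4.
Business days: 42 − 4 = 38.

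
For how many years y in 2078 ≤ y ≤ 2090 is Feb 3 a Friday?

2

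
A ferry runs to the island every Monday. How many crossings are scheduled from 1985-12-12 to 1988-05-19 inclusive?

1985-12-12 is a Thursday.
From 1985-12-12 to 1988-05-19 is 890 days inclusive.
890 = 7 × 127 + 1, so there are 127 full weeks plus 1 extra day.
Each full week contributes one Monday: 127 so far.
The 1 extra day is Thursday — none qualify.
Total: 127 + 0 = 127.

127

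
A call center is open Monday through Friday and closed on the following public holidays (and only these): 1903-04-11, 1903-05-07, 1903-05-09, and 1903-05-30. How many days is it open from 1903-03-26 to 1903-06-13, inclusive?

1903-03-26 is a Thursday.
That's 80 days from start to end, counting both.
80 = 7 × 11 + 3, so there are 11 full weeks plus 3 extra days.
Each full week contributes 5 weekdays (Mon–Fri): 11 × 5 = 55.
The 3 extra days are Thursday, Friday, Saturday — 2 of them qualify.
Total: 55 + 2 = 57.
Holidays: 1903-04-11 (Sat); 1903-05-07 (Thu); 1903-05-09 (Sat); 1903-05-30 (Sat).
1 of the 4 holidays fall on weekdays; the rest are weekends and were already excluded.
Business days: 57 − 1 = 56.

56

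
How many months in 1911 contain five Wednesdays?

4

A month has five Wednesdays exactly when Wednesday falls within its first (length − 28) days.
Jan: 31 days, starts Sun → 5 of Sun, Mon, Tue
Feb: 28 days, starts Wed → 5 of (none)
Mar: 31 days, starts Wed → 5 of Wed, Thu, Fri ✓
Apr: 30 days, starts Sat → 5 of Sat, Sun
May: 31 days, starts Mon → 5 of Mon, Tue, Wed ✓
Jun: 30 days, starts Thu → 5 of Thu, Fri
Jul: 31 days, starts Sat → 5 of Sat, Sun, Mon
Aug: 31 days, starts Tue → 5 of Tue, Wed, Thu ✓
Sep: 30 days, starts Fri → 5 of Fri, Sat
Oct: 31 days, starts Sun → 5 of Sun, Mon, Tue
Nov: 30 days, starts Wed → 5 of Wed, Thu ✓
Dec: 31 days, starts Fri → 5 of Fri, Sat, Sun
Months with five Wednesdays: Mar, May, Aug, Nov.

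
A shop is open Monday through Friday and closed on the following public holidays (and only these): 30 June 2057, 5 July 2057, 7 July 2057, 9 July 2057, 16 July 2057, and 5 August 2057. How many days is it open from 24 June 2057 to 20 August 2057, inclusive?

24 June 2057 is a Sunday.
From 24 June 2057 to 20 August 2057 is 58 days inclusive.
58 = 7 × 8 + 2, so there are 8 full weeks plus 2 extra days.
Each full week contributes 5 weekdays (Mon–Fri): 8 × 5 = 40.
The 2 extra days are Sunday, Monday — 1 of them qualifies.
Total: 40 + 1 = 41.
Holidays: 30 June 2057 (Sat); 5 July 2057 (Thu); 7 July 2057 (Sat); 9 July 2057 (Mon); 16 July 2057 (Mon); 5 August 2057 (Sun).
3 of the 6 holidays fall on weekdays; the rest are weekends and were already excluded.
Business days: 41 − 3 = 38.

38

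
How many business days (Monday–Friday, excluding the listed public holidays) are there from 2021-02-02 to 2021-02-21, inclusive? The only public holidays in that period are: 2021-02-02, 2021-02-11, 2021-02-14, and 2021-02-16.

11

2021-02-02 is a Tuesday.
The range spans 20 days (inclusive of both endpoints).
20 = 7 × 2 + 6, so there are 2 full weeks plus 6 extra days.
Each full week contributes 5 weekdays (Mon–Fri): 2 × 5 = 10.
The 6 extra days are Tue, Wed, Thu, Fri, Sat, Sun — 4 of them qualify.
Total: 10 + 4 = 14.
Holidays: 2021-02-02 (Tue); 2021-02-11 (Thu); 2021-02-14 (Sun); 2021-02-16 (Tue).
3 of the 4 holidays fall on weekdays; the rest are weekends and were already excluded.
Business days: 14 − 3 = 11.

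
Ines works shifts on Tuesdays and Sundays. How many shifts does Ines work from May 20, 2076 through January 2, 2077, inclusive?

May 20, 2076 is a Wednesday.
The range spans 228 days (inclusive of both endpoints).
228 = 7 × 32 + 4, so there are 32 full weeks plus 4 extra days.
Each full week contributes 2 days from the set (Tue, Sun): 32 × 2 = 64.
The 4 extra days are Wed, Thu, Fri, Sat — none qualify.
Total: 64 + 0 = 64.

64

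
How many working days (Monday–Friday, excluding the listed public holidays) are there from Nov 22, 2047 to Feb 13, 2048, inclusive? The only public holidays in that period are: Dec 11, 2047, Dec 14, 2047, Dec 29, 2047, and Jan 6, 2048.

Nov 22, 2047 is a Friday.
From Nov 22, 2047 to Feb 13, 2048 is 84 days inclusive.
84 = 7 × 12, so the span is exactly 12 full weeks.
Each full week contributes 5 weekdays (Mon–Fri): 12 × 5 = 60.
Total: 60.
Holidays: Dec 11, 2047 (Wed); Dec 14, 2047 (Sat); Dec 29, 2047 (Sun); Jan 6, 2048 (Mon).
2 of the 4 holidays fall on weekdays; the rest are weekends and were already excluded.
Business days: 60 − 2 = 58.

58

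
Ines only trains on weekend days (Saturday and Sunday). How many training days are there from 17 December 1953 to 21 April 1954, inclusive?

36

17 December 1953 is a Thursday.
From 17 December 1953 to 21 April 1954 is 126 days inclusive.
126 = 7 × 18, so the span is exactly 18 full weeks.
Each full week contributes 2 weekend days (Sat, Sun): 18 × 2 = 36.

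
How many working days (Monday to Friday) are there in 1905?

1 January 1905 is a Sunday.
From 1 January 1905 to 31 December 1905 is 365 days inclusive.
365 = 7 × 52 + 1, so there are 52 full weeks plus 1 extra day.
Each full week contributes 5 weekdays (Mon–Fri): 52 × 5 = 260.
The 1 extra day is Sun — none qualify.
Total: 260 + 0 = 260.

260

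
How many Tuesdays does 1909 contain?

52

Jan 1, 1909 is a Friday.
The range spans 365 days (inclusive of both endpoints).
365 = 7 × 52 + 1, so there are 52 full weeks plus 1 extra day.
Each full week contributes one Tuesday: 52 so far.
The 1 extra day is Fri — none qualify.
Total: 52 + 0 = 52.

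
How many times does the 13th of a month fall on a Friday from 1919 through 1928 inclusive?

17

Friday-the-13ths by year:
1919: Jun
1920: Feb, Aug
1921: May
1922: Jan, Oct
1923: Apr, Jul
1924: Jun
1925: Feb, Mar, Nov
1926: Aug
1927: May
1928: Jan, Apr, Jul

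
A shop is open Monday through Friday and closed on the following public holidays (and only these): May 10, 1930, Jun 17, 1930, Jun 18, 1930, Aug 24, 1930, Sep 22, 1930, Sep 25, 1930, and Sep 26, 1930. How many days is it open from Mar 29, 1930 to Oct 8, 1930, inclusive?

133

Mar 29, 1930 is a Saturday.
The range spans 194 days (inclusive of both endpoints).
194 = 7 × 27 + 5, so there are 27 full weeks plus 5 extra days.
Each full week contributes 5 weekdays (Mon–Fri): 27 × 5 = 135.
The 5 extra days are Saturday, Sunday, Monday, Tuesday, Wednesday — 3 of them qualify.
Total: 135 + 3 = 138.
Holidays: May 10, 1930 (Sat); Jun 17, 1930 (Tue); Jun 18, 1930 (Wed); Aug 24, 1930 (Sun); Sep 22, 1930 (Mon); Sep 25, 1930 (Thu); Sep 26, 1930 (Fri).
5 of the 7 holidays fall on weekdays; the rest are weekends and were already excluded.
Business days: 138 − 5 = 133.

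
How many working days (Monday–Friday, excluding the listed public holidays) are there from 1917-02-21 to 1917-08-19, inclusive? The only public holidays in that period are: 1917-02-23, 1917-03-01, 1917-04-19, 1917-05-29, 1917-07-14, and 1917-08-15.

1917-02-21 is a Wednesday.
The range spans 180 days (inclusive of both endpoints).
180 = 7 × 25 + 5, so there are 25 full weeks plus 5 extra days.
Each full week contributes 5 weekdays (Mon–Fri): 25 × 5 = 125.
The 5 extra days are Wed, Thu, Fri, Sat, Sun — 3 of them qualify.
Total: 125 + 3 = 128.
Holidays: 1917-02-23 (Fri); 1917-03-01 (Thu); 1917-04-19 (Thu); 1917-05-29 (Tue); 1917-07-14 (Sat); 1917-08-15 (Wed).
5 of the 6 holidays fall on weekdays; the rest are weekends and were already excluded.
Business days: 128 − 5 = 123.

123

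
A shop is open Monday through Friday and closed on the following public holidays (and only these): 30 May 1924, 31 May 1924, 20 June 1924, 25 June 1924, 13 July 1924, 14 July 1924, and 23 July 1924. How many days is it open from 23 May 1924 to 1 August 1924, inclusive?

46

23 May 1924 is a Friday.
From 23 May 1924 to 1 August 1924 is 71 days inclusive.
71 = 7 × 10 + 1, so there are 10 full weeks plus 1 extra day.
Each full week contributes 5 weekdays (Mon–Fri): 10 × 5 = 50.
The 1 extra day is Fri — 1 of them qualifies.
Total: 50 + 1 = 51.
Holidays: 30 May 1924 (Fri); 31 May 1924 (Sat); 20 June 1924 (Fri); 25 June 1924 (Wed); 13 July 1924 (Sun); 14 July 1924 (Mon); 23 July 1924 (Wed).
5 of the 7 holidays fall on weekdays; the rest are weekends and were already excluded.
Business days: 51 − 5 = 46.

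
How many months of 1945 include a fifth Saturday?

A month has five Saturdays exactly when Saturday falls within its first (length − 28) days.
Jan: 31 days, starts Mon → 5 of Mon, Tue, Wed
Feb: 28 days, starts Thu → 5 of (none)
Mar: 31 days, starts Thu → 5 of Thu, Fri, Sat ✓
Apr: 30 days, starts Sun → 5 of Sun, Mon
May: 31 days, starts Tue → 5 of Tue, Wed, Thu
Jun: 30 days, starts Fri → 5 of Fri, Sat ✓
Jul: 31 days, starts Sun → 5 of Sun, Mon, Tue
Aug: 31 days, starts Wed → 5 of Wed, Thu, Fri
Sep: 30 days, starts Sat → 5 of Sat, Sun ✓
Oct: 31 days, starts Mon → 5 of Mon, Tue, Wed
Nov: 30 days, starts Thu → 5 of Thu, Fri
Dec: 31 days, starts Sat → 5 of Sat, Sun, Mon ✓
Months with five Saturdays: Mar, Jun, Sep, Dec.

4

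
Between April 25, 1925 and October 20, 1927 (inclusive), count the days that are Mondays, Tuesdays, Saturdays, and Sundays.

April 25, 1925 is a Saturday.
That's 909 days from start to end, counting both.
909 = 7 × 129 + 6, so there are 129 full weeks plus 6 extra days.
Each full week contributes 4 days from the set (Mon, Tue, Sat, Sun): 129 × 4 = 516.
The 6 extra days are Sat, Sun, Mon, Tue, Wed, Thu — 4 of them qualify.
Total: 516 + 4 = 520.

520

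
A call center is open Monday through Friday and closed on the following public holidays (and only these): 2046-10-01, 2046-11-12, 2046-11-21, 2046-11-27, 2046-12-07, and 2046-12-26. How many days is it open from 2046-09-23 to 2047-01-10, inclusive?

73 working days

2046-09-23 is a Sunday.
The range spans 110 days (inclusive of both endpoints).
110 = 7 × 15 + 5, so there are 15 full weeks plus 5 extra days.
Each full week contributes 5 weekdays (Mon–Fri): 15 × 5 = 75.
The 5 extra days are Sun, Mon, Tue, Wed, Thu — 4 of them qualify.
Total: 75 + 4 = 79.
Holidays: 2046-10-01 (Mon); 2046-11-12 (Mon); 2046-11-21 (Wed); 2046-11-27 (Tue); 2046-12-07 (Fri); 2046-12-26 (Wed).
All 6 holidays fall on weekdays, so subtract 6.
Business days: 79 − 6 = 73.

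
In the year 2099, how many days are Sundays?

2099-01-01 is a Thursday.
From 2099-01-01 to 2099-12-31 is 365 days inclusive.
365 = 7 × 52 + 1, so there are 52 full weeks plus 1 extra day.
Each full week contributes one Sunday: 52 so far.
The 1 extra day is Thu — none qualify.
Total: 52 + 0 = 52.

52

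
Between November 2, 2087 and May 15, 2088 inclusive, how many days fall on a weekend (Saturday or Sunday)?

November 2, 2087 is a Sunday.
From November 2, 2087 to May 15, 2088 is 196 days inclusive.
196 = 7 × 28, so the span is exactly 28 full weeks.
Each full week contributes 2 weekend days (Sat, Sun): 28 × 2 = 56.

56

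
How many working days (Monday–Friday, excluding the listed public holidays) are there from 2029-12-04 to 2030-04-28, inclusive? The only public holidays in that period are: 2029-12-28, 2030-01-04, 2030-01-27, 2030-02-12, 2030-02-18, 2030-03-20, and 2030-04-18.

2029-12-04 is a Tuesday.
That's 146 days from start to end, counting both.
146 = 7 × 20 + 6, so there are 20 full weeks plus 6 extra days.
Each full week contributes 5 weekdays (Mon–Fri): 20 × 5 = 100.
The 6 extra days are Tue, Wed, Thu, Fri, Sat, Sun — 4 of them qualify.
Total: 100 + 4 = 104.
Holidays: 2029-12-28 (Fri); 2030-01-04 (Fri); 2030-01-27 (Sun); 2030-02-12 (Tue); 2030-02-18 (Mon); 2030-03-20 (Wed); 2030-04-18 (Thu).
6 of the 7 holidays fall on weekdays; the rest are weekends and were already excluded.
Business days: 104 − 6 = 98.

98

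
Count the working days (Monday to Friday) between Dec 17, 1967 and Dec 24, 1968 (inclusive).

267

Dec 17, 1967 is a Sunday.
That's 374 days from start to end, counting both.
374 = 7 × 53 + 3, so there are 53 full weeks plus 3 extra days.
Each full week contributes 5 weekdays (Mon–Fri): 53 × 5 = 265.
The 3 extra days are Sunday, Monday, Tuesday — 2 of them qualify.
Total: 265 + 2 = 267.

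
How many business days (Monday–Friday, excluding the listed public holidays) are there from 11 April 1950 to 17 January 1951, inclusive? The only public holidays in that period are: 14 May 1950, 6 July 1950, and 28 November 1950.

200

11 April 1950 is a Tuesday.
That's 282 days from start to end, counting both.
282 = 7 × 40 + 2, so there are 40 full weeks plus 2 extra days.
Each full week contributes 5 weekdays (Mon–Fri): 40 × 5 = 200.
The 2 extra days are Tue, Wed — 2 of them qualify.
Total: 200 + 2 = 202.
Holidays: 14 May 1950 (Sun); 6 July 1950 (Thu); 28 November 1950 (Tue).
2 of the 3 holidays fall on weekdays; the rest are weekends and were already excluded.
Business days: 202 − 2 = 200.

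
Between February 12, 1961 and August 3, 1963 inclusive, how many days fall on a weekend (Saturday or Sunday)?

February 12, 1961 is a Sunday.
That's 903 days from start to end, counting both.
903 = 7 × 129, so the span is exactly 129 full weeks.
Each full week contributes 2 weekend days (Sat, Sun): 129 × 2 = 258.
Total: 258.

258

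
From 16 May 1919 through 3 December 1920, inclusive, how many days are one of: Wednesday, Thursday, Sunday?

16 May 1919 is a Friday.
The range spans 568 days (inclusive of both endpoints).
568 = 7 × 81 + 1, so there are 81 full weeks plus 1 extra day.
Each full week contributes 3 days from the set (Wed, Thu, Sun): 81 × 3 = 243.
The 1 extra day is Fri — none qualify.
Total: 243 + 0 = 243.

243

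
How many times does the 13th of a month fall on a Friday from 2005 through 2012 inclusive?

14

Friday-the-13ths by year:
2005: May
2006: Jan, Oct
2007: Apr, Jul
2008: Jun
2009: Feb, Mar, Nov
2010: Aug
2011: May
2012: Jan, Apr, Jul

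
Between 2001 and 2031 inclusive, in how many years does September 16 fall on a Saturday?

4

Day of week of September 16 in each year:
2001: Sun, 2002: Mon, 2003: Tue, 2004: Thu, 2005: Fri, 2006: Sat ✓, 2007: Sun, 2008: Tue, 2009: Wed, 2010: Thu, 2011: Fri, 2012: Sun, 2013: Mon, 2014: Tue, 2015: Wed, 2016: Fri, 2017: Sat ✓, 2018: Sun, 2019: Mon, 2020: Wed, 2021: Thu, 2022: Fri, 2023: Sat ✓, 2024: Mon, 2025: Tue, 2026: Wed, 2027: Thu, 2028: Sat ✓, 2029: Sun, 2030: Mon, 2031: Tue
Saturdays: 2006, 2017, 2023, 2028.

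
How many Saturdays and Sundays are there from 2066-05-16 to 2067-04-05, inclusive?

2066-05-16 is a Sunday.
The range spans 325 days (inclusive of both endpoints).
325 = 7 × 46 + 3, so there are 46 full weeks plus 3 extra days.
Each full week contributes 2 weekend days (Sat, Sun): 46 × 2 = 92.
The 3 extra days are Sun, Mon, Tue — 1 of them qualifies.
Total: 92 + 1 = 93.

93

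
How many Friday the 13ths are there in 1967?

2

The 13th falls on a Friday when the month's 13th has weekday Fri.
Jan 13 is Fri ✓; Feb 13 is Mon; Mar 13 is Mon; Apr 13 is Thu; May 13 is Sat; Jun 13 is Tue; Jul 13 is Thu; Aug 13 is Sun; Sep 13 is Wed; Oct 13 is Fri ✓; Nov 13 is Mon; Dec 13 is Wed.
Friday the 13ths: Jan, Oct.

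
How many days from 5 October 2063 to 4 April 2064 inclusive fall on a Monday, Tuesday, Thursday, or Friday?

5 October 2063 is a Friday.
That's 183 days from start to end, counting both.
183 = 7 × 26 + 1, so there are 26 full weeks plus 1 extra day.
Each full week contributes 4 days from the set (Mon, Tue, Thu, Fri): 26 × 4 = 104.
The 1 extra day is Friday — 1 of them qualifies.
Total: 104 + 1 = 105.

105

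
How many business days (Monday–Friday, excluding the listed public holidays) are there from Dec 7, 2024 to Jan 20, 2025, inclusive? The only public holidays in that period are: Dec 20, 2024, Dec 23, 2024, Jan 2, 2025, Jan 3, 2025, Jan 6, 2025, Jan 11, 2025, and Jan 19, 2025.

Dec 7, 2024 is a Saturday.
That's 45 days from start to end, counting both.
45 = 7 × 6 + 3, so there are 6 full weeks plus 3 extra days.
Each full week contributes 5 weekdays (Mon–Fri): 6 × 5 = 30.
The 3 extra days are Sat, Sun, Mon — 1 of them qualifies.
Total: 30 + 1 = 31.
Holidays: Dec 20, 2024 (Fri); Dec 23, 2024 (Mon); Jan 2, 2025 (Thu); Jan 3, 2025 (Fri); Jan 6, 2025 (Mon); Jan 11, 2025 (Sat); Jan 19, 2025 (Sun).
5 of the 7 holidays fall on weekdays; the rest are weekends and were already excluded.
Business days: 31 − 5 = 26.

26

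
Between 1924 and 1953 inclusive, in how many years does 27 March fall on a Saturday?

Day of week of March 27 in each year:
1924: Thu, 1925: Fri, 1926: Sat ✓, 1927: Sun, 1928: Tue, 1929: Wed, 1930: Thu, 1931: Fri, 1932: Sun, 1933: Mon, 1934: Tue, 1935: Wed, 1936: Fri, 1937: Sat ✓, 1938: Sun, 1939: Mon, 1940: Wed, 1941: Thu, 1942: Fri, 1943: Sat ✓, 1944: Mon, 1945: Tue, 1946: Wed, 1947: Thu, 1948: Sat ✓, 1949: Sun, 1950: Mon, 1951: Tue, 1952: Thu, 1953: Fri
Saturdays: 1926, 1937, 1943, 1948.

4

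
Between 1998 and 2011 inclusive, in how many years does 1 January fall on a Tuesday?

2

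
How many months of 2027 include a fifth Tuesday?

A month has five Tuesdays exactly when Tuesday falls within its first (length − 28) days.
Jan: 31 days, starts Fri → 5 of Fri, Sat, Sun
Feb: 28 days, starts Mon → 5 of (none)
Mar: 31 days, starts Mon → 5 of Mon, Tue, Wed ✓
Apr: 30 days, starts Thu → 5 of Thu, Fri
May: 31 days, starts Sat → 5 of Sat, Sun, Mon
Jun: 30 days, starts Tue → 5 of Tue, Wed ✓
Jul: 31 days, starts Thu → 5 of Thu, Fri, Sat
Aug: 31 days, starts Sun → 5 of Sun, Mon, Tue ✓
Sep: 30 days, starts Wed → 5 of Wed, Thu
Oct: 31 days, starts Fri → 5 of Fri, Sat, Sun
Nov: 30 days, starts Mon → 5 of Mon, Tue ✓
Dec: 31 days, starts Wed → 5 of Wed, Thu, Fri
Months with five Tuesdays: Mar, Jun, Aug, Nov.

4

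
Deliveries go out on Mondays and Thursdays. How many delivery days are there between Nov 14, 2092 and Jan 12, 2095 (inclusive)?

Nov 14, 2092 is a Friday.
From Nov 14, 2092 to Jan 12, 2095 is 790 days inclusive.
790 = 7 × 112 + 6, so there are 112 full weeks plus 6 extra days.
Each full week contributes 2 days from the set (Mon, Thu): 112 × 2 = 224.
The 6 extra days are Friday, Saturday, Sunday, Monday, Tuesday, Wednesday — 1 of them qualifies.
Total: 224 + 1 = 225.

225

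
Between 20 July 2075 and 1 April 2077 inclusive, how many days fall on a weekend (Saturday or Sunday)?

20 July 2075 is a Saturday.
The range spans 622 days (inclusive of both endpoints).
622 = 7 × 88 + 6, so there are 88 full weeks plus 6 extra days.
Each full week contributes 2 weekend days (Sat, Sun): 88 × 2 = 176.
The 6 extra days are Sat, Sun, Mon, Tue, Wed, Thu — 2 of them qualify.
Total: 176 + 2 = 178.

178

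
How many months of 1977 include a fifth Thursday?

A month has five Thursdays exactly when Thursday falls within its first (length − 28) days.
Jan: 31 days, starts Sat → 5 of Sat, Sun, Mon
Feb: 28 days, starts Tue → 5 of (none)
Mar: 31 days, starts Tue → 5 of Tue, Wed, Thu ✓
Apr: 30 days, starts Fri → 5 of Fri, Sat
May: 31 days, starts Sun → 5 of Sun, Mon, Tue
Jun: 30 days, starts Wed → 5 of Wed, Thu ✓
Jul: 31 days, starts Fri → 5 of Fri, Sat, Sun
Aug: 31 days, starts Mon → 5 of Mon, Tue, Wed
Sep: 30 days, starts Thu → 5 of Thu, Fri ✓
Oct: 31 days, starts Sat → 5 of Sat, Sun, Mon
Nov: 30 days, starts Tue → 5 of Tue, Wed
Dec: 31 days, starts Thu → 5 of Thu, Fri, Sat ✓
Months with five Thursdays: Mar, Jun, Sep, Dec.

4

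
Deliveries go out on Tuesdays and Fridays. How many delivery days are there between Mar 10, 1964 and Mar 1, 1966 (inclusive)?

207

Mar 10, 1964 is a Tuesday.
That's 722 days from start to end, counting both.
722 = 7 × 103 + 1, so there are 103 full weeks plus 1 extra day.
Each full week contributes 2 days from the set (Tue, Fri): 103 × 2 = 206.
The 1 extra day is Tuesday — 1 of them qualifies.
Total: 206 + 1 = 207.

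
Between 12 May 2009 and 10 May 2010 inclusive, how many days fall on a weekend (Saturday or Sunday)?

104

12 May 2009 is a Tuesday.
The range spans 364 days (inclusive of both endpoints).
364 = 7 × 52, so the span is exactly 52 full weeks.
Each full week contributes 2 weekend days (Sat, Sun): 52 × 2 = 104.
Total: 104.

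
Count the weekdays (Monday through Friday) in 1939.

260

1 January 1939 is a Sunday.
The range spans 365 days (inclusive of both endpoints).
365 = 7 × 52 + 1, so there are 52 full weeks plus 1 extra day.
Each full week contributes 5 weekdays (Mon–Fri): 52 × 5 = 260.
The 1 extra day is Sunday — none qualify.
Total: 260 + 0 = 260.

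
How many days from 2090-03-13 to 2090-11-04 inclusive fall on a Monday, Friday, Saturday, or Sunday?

135

2090-03-13 is a Monday.
From 2090-03-13 to 2090-11-04 is 237 days inclusive.
237 = 7 × 33 + 6, so there are 33 full weeks plus 6 extra days.
Each full week contributes 4 days from the set (Mon, Fri, Sat, Sun): 33 × 4 = 132.
The 6 extra days are Mon, Tue, Wed, Thu, Fri, Sat — 3 of them qualify.
Total: 132 + 3 = 135.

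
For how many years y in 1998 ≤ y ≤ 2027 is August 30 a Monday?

5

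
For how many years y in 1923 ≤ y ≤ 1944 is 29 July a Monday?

3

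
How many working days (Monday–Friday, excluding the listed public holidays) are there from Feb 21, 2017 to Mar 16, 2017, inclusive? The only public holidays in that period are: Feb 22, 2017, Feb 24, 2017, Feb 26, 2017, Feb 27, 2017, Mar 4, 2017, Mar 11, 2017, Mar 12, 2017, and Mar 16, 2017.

Feb 21, 2017 is a Tuesday.
That's 24 days from start to end, counting both.
24 = 7 × 3 + 3, so there are 3 full weeks plus 3 extra days.
Each full week contributes 5 weekdays (Mon–Fri): 3 × 5 = 15.
The 3 extra days are Tuesday, Wednesday, Thursday — 3 of them qualify.
Total: 15 + 3 = 18.
Holidays: Feb 22, 2017 (Wed); Feb 24, 2017 (Fri); Feb 26, 2017 (Sun); Feb 27, 2017 (Mon); Mar 4, 2017 (Sat); Mar 11, 2017 (Sat); Mar 12, 2017 (Sun); Mar 16, 2017 (Thu).
4 of the 8 holidays fall on weekdays; the rest are weekends and were already excluded.
Business days: 18 − 4 = 14.

14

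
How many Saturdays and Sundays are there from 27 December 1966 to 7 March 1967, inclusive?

27 December 1966 is a Tuesday.
From 27 December 1966 to 7 March 1967 is 71 days inclusive.
71 = 7 × 10 + 1, so there are 10 full weeks plus 1 extra day.
Each full week contributes 2 weekend days (Sat, Sun): 10 × 2 = 20.
The 1 extra day is Tuesday — none qualify.
Total: 20 + 0 = 20.

20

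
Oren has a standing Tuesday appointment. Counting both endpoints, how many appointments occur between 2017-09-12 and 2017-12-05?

13

2017-09-12 is a Tuesday.
From 2017-09-12 to 2017-12-05 is 85 days inclusive.
85 = 7 × 12 + 1, so there are 12 full weeks plus 1 extra day.
Each full week contributes one Tuesday: 12 so far.
The 1 extra day is Tue — 1 of them qualifies.
Total: 12 + 1 = 13.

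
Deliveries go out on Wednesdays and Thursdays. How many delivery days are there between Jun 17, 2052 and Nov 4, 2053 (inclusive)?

Jun 17, 2052 is a Monday.
The range spans 506 days (inclusive of both endpoints).
506 = 7 × 72 + 2, so there are 72 full weeks plus 2 extra days.
Each full week contributes 2 days from the set (Wed, Thu): 72 × 2 = 144.
The 2 extra days are Mon, Tue — none qualify.
Total: 144 + 0 = 144.

144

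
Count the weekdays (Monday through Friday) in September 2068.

20 weekdays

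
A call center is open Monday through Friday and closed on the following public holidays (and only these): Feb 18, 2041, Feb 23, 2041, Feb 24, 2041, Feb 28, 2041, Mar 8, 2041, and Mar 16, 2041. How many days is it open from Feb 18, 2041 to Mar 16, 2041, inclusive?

17 business days

Feb 18, 2041 is a Monday.
That's 27 days from start to end, counting both.
27 = 7 × 3 + 6, so there are 3 full weeks plus 6 extra days.
Each full week contributes 5 weekdays (Mon–Fri): 3 × 5 = 15.
The 6 extra days are Monday, Tuesday, Wednesday, Thursday, Friday, Saturday — 5 of them qualify.
Total: 15 + 5 = 20.
Holidays: Feb 18, 2041 (Mon); Feb 23, 2041 (Sat); Feb 24, 2041 (Sun); Feb 28, 2041 (Thu); Mar 8, 2041 (Fri); Mar 16, 2041 (Sat).
3 of the 6 holidays fall on weekdays; the rest are weekends and were already excluded.
Business days: 20 − 3 = 17.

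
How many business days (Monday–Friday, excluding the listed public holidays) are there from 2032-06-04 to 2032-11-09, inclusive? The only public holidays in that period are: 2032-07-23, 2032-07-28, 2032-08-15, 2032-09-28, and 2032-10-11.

109 business days

2032-06-04 is a Friday.
That's 159 days from start to end, counting both.
159 = 7 × 22 + 5, so there are 22 full weeks plus 5 extra days.
Each full week contributes 5 weekdays (Mon–Fri): 22 × 5 = 110.
The 5 extra days are Fri, Sat, Sun, Mon, Tue — 3 of them qualify.
Total: 110 + 3 = 113.
Holidays: 2032-07-23 (Fri); 2032-07-28 (Wed); 2032-08-15 (Sun); 2032-09-28 (Tue); 2032-10-11 (Mon).
4 of the 5 holidays fall on weekdays; the rest are weekends and were already excluded.
Business days: 113 − 4 = 109.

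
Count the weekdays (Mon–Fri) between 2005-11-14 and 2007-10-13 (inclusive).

500 weekdays

2005-11-14 is a Monday.
From 2005-11-14 to 2007-10-13 is 699 days inclusive.
699 = 7 × 99 + 6, so there are 99 full weeks plus 6 extra days.
Each full week contributes 5 weekdays (Mon–Fri): 99 × 5 = 495.
The 6 extra days are Monday, Tuesday, Wednesday, Thursday, Friday, Saturday — 5 of them qualify.
Total: 495 + 5 = 500.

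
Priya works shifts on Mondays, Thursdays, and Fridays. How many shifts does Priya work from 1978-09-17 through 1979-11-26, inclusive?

187

1978-09-17 is a Sunday.
From 1978-09-17 to 1979-11-26 is 436 days inclusive.
436 = 7 × 62 + 2, so there are 62 full weeks plus 2 extra days.
Each full week contributes 3 days from the set (Mon, Thu, Fri): 62 × 3 = 186.
The 2 extra days are Sun, Mon — 1 of them qualifies.
Total: 186 + 1 = 187.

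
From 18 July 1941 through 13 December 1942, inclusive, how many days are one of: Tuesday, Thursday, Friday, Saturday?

18 July 1941 is a Friday.
The range spans 514 days (inclusive of both endpoints).
514 = 7 × 73 + 3, so there are 73 full weeks plus 3 extra days.
Each full week contributes 4 days from the set (Tue, Thu, Fri, Sat): 73 × 4 = 292.
The 3 extra days are Fri, Sat, Sun — 2 of them qualify.
Total: 292 + 2 = 294.

294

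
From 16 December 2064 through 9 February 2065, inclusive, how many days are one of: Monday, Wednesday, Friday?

24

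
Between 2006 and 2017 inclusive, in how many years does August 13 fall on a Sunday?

Day of week of August 13 in each year:
2006: Sun ✓, 2007: Mon, 2008: Wed, 2009: Thu, 2010: Fri, 2011: Sat, 2012: Mon, 2013: Tue, 2014: Wed, 2015: Thu, 2016: Sat, 2017: Sun ✓
Sundays: 2006, 2017.

2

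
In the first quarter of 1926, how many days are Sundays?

13

1 January 1926 is a Friday.
The range spans 90 days (inclusive of both endpoints).
90 = 7 × 12 + 6, so there are 12 full weeks plus 6 extra days.
Each full week contributes one Sunday: 12 so far.
The 6 extra days are Fri, Sat, Sun, Mon, Tue, Wed — 1 of them qualifies.
Total: 12 + 1 = 13.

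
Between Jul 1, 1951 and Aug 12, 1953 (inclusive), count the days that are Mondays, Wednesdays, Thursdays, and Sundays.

443

Jul 1, 1951 is a Sunday.
The range spans 774 days (inclusive of both endpoints).
774 = 7 × 110 + 4, so there are 110 full weeks plus 4 extra days.
Each full week contributes 4 days from the set (Mon, Wed, Thu, Sun): 110 × 4 = 440.
The 4 extra days are Sunday, Monday, Tuesday, Wednesday — 3 of them qualify.
Total: 440 + 3 = 443.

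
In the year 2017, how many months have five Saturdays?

4

A month has five Saturdays exactly when Saturday falls within its first (length − 28) days.
Jan: 31 days, starts Sun → 5 of Sun, Mon, Tue
Feb: 28 days, starts Wed → 5 of (none)
Mar: 31 days, starts Wed → 5 of Wed, Thu, Fri
Apr: 30 days, starts Sat → 5 of Sat, Sun ✓
May: 31 days, starts Mon → 5 of Mon, Tue, Wed
Jun: 30 days, starts Thu → 5 of Thu, Fri
Jul: 31 days, starts Sat → 5 of Sat, Sun, Mon ✓
Aug: 31 days, starts Tue → 5 of Tue, Wed, Thu
Sep: 30 days, starts Fri → 5 of Fri, Sat ✓
Oct: 31 days, starts Sun → 5 of Sun, Mon, Tue
Nov: 30 days, starts Wed → 5 of Wed, Thu
Dec: 31 days, starts Fri → 5 of Fri, Sat, Sun ✓
Months with five Saturdays: Apr, Jul, Sep, Dec.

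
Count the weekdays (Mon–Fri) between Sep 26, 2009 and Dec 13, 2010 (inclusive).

316

Sep 26, 2009 is a Saturday.
From Sep 26, 2009 to Dec 13, 2010 is 444 days inclusive.
444 = 7 × 63 + 3, so there are 63 full weeks plus 3 extra days.
Each full week contributes 5 weekdays (Mon–Fri): 63 × 5 = 315.
The 3 extra days are Saturday, Sunday, Monday — 1 of them qualifies.
Total: 315 + 1 = 316.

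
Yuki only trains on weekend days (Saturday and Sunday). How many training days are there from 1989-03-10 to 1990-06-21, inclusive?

134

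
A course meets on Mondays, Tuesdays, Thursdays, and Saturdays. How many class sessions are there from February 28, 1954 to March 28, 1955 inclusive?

February 28, 1954 is a Sunday.
The range spans 394 days (inclusive of both endpoints).
394 = 7 × 56 + 2, so there are 56 full weeks plus 2 extra days.
Each full week contributes 4 days from the set (Mon, Tue, Thu, Sat): 56 × 4 = 224.
The 2 extra days are Sun, Mon — 1 of them qualifies.
Total: 224 + 1 = 225.

225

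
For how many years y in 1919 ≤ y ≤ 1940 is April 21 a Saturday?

Day of week of April 21 in each year:
1919: Mon, 1920: Wed, 1921: Thu, 1922: Fri, 1923: Sat ✓, 1924: Mon, 1925: Tue, 1926: Wed, 1927: Thu, 1928: Sat ✓, 1929: Sun, 1930: Mon, 1931: Tue, 1932: Thu, 1933: Fri, 1934: Sat ✓, 1935: Sun, 1936: Tue, 1937: Wed, 1938: Thu, 1939: Fri, 1940: Sun
Saturdays: 1923, 1928, 1934.

3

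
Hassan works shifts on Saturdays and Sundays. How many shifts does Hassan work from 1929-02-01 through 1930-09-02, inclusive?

1929-02-01 is a Friday.
From 1929-02-01 to 1930-09-02 is 579 days inclusive.
579 = 7 × 82 + 5, so there are 82 full weeks plus 5 extra days.
Each full week contributes 2 days from the set (Sat, Sun): 82 × 2 = 164.
The 5 extra days are Fri, Sat, Sun, Mon, Tue — 2 of them qualify.
Total: 164 + 2 = 166.

166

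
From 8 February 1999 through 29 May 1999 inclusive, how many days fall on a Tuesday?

8 February 1999 is a Monday.
The range spans 111 days (inclusive of both endpoints).
111 = 7 × 15 + 6, so there are 15 full weeks plus 6 extra days.
Each full week contributes one Tuesday: 15 so far.
The 6 extra days are Monday, Tuesday, Wednesday, Thursday, Friday, Saturday — 1 of them qualifies.
Total: 15 + 1 = 16.

16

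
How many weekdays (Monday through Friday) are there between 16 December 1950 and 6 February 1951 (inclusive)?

37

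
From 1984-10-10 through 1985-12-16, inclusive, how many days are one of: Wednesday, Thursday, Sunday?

186

1984-10-10 is a Wednesday.
That's 433 days from start to end, counting both.
433 = 7 × 61 + 6, so there are 61 full weeks plus 6 extra days.
Each full week contributes 3 days from the set (Wed, Thu, Sun): 61 × 3 = 183.
The 6 extra days are Wed, Thu, Fri, Sat, Sun, Mon — 3 of them qualify.
Total: 183 + 3 = 186.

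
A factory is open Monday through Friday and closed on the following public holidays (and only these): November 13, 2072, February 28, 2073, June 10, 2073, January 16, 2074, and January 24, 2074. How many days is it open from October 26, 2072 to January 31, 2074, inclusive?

328

October 26, 2072 is a Wednesday.
From October 26, 2072 to January 31, 2074 is 463 days inclusive.
463 = 7 × 66 + 1, so there are 66 full weeks plus 1 extra day.
Each full week contributes 5 weekdays (Mon–Fri): 66 × 5 = 330.
The 1 extra day is Wed — 1 of them qualifies.
Total: 330 + 1 = 331.
Holidays: November 13, 2072 (Sun); February 28, 2073 (Tue); June 10, 2073 (Sat); January 16, 2074 (Tue); January 24, 2074 (Wed).
3 of the 5 holidays fall on weekdays; the rest are weekends and were already excluded.
Business days: 331 − 3 = 328.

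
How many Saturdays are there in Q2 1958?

13

April 1, 1958 is a Tuesday.
From April 1, 1958 to June 30, 1958 is 91 days inclusive.
91 = 7 × 13, so the span is exactly 13 full weeks.
Each full week contributes one Saturday: 13 so far.
Total: 13.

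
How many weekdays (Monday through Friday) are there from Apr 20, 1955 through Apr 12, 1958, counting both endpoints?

778 weekdays

Apr 20, 1955 is a Wednesday.
From Apr 20, 1955 to Apr 12, 1958 is 1089 days inclusive.
1089 = 7 × 155 + 4, so there are 155 full weeks plus 4 extra days.
Each full week contributes 5 weekdays (Mon–Fri): 155 × 5 = 775.
The 4 extra days are Wed, Thu, Fri, Sat — 3 of them qualify.
Total: 775 + 3 = 778.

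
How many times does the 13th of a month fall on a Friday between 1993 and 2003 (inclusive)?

Friday-the-13ths by year:
1993: Aug
1994: May
1995: Jan, Oct
1996: Sep, Dec
1997: Jun
1998: Feb, Mar, Nov
1999: Aug
2000: Oct
2001: Apr, Jul
2002: Sep, Dec
2003: Jun

17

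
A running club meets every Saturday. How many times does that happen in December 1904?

Dec 1, 1904 is a Thursday.
From Dec 1, 1904 to Dec 31, 1904 is 31 days inclusive.
31 = 7 × 4 + 3, so there are 4 full weeks plus 3 extra days.
Each full week contributes one Saturday: 4 so far.
The 3 extra days are Thursday, Friday, Saturday — 1 of them qualifies.
Total: 4 + 1 = 5.

5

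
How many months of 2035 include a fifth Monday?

5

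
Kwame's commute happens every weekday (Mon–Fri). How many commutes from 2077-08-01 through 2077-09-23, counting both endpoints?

2077-08-01 is a Sunday.
The range spans 54 days (inclusive of both endpoints).
54 = 7 × 7 + 5, so there are 7 full weeks plus 5 extra days.
Each full week contributes 5 weekdays (Mon–Fri): 7 × 5 = 35.
The 5 extra days are Sun, Mon, Tue, Wed, Thu — 4 of them qualify.
Total: 35 + 4 = 39.

39 weekdays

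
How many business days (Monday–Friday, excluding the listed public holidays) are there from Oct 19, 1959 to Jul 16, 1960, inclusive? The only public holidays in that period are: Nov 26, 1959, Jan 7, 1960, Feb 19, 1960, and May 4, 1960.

Oct 19, 1959 is a Monday.
That's 272 days from start to end, counting both.
272 = 7 × 38 + 6, so there are 38 full weeks plus 6 extra days.
Each full week contributes 5 weekdays (Mon–Fri): 38 × 5 = 190.
The 6 extra days are Monday, Tuesday, Wednesday, Thursday, Friday, Saturday — 5 of them qualify.
Total: 190 + 5 = 195.
Holidays: Nov 26, 1959 (Thu); Jan 7, 1960 (Thu); Feb 19, 1960 (Fri); May 4, 1960 (Wed).
All 4 holidays fall on weekdays, so subtract 4.
Business days: 195 − 4 = 191.

191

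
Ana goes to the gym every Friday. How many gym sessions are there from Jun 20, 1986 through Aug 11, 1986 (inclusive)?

Jun 20, 1986 is a Friday.
That's 53 days from start to end, counting both.
53 = 7 × 7 + 4, so there are 7 full weeks plus 4 extra days.
Each full week contributes one Friday: 7 so far.
The 4 extra days are Friday, Saturday, Sunday, Monday — 1 of them qualifies.
Total: 7 + 1 = 8.

8 Fridays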